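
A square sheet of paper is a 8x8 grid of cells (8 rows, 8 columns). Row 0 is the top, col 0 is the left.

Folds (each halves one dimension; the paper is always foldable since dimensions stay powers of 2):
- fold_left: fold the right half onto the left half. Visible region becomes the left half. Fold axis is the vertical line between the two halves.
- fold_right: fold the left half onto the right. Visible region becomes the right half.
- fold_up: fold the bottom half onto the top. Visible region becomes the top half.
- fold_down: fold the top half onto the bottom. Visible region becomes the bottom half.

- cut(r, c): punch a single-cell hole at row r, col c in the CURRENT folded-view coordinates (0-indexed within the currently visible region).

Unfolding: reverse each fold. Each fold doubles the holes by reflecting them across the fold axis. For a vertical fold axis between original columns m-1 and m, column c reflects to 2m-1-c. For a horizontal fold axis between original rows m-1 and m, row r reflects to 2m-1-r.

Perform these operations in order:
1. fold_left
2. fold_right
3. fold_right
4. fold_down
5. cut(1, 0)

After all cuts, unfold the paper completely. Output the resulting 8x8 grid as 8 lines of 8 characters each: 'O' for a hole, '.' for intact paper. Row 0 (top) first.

Op 1 fold_left: fold axis v@4; visible region now rows[0,8) x cols[0,4) = 8x4
Op 2 fold_right: fold axis v@2; visible region now rows[0,8) x cols[2,4) = 8x2
Op 3 fold_right: fold axis v@3; visible region now rows[0,8) x cols[3,4) = 8x1
Op 4 fold_down: fold axis h@4; visible region now rows[4,8) x cols[3,4) = 4x1
Op 5 cut(1, 0): punch at orig (5,3); cuts so far [(5, 3)]; region rows[4,8) x cols[3,4) = 4x1
Unfold 1 (reflect across h@4): 2 holes -> [(2, 3), (5, 3)]
Unfold 2 (reflect across v@3): 4 holes -> [(2, 2), (2, 3), (5, 2), (5, 3)]
Unfold 3 (reflect across v@2): 8 holes -> [(2, 0), (2, 1), (2, 2), (2, 3), (5, 0), (5, 1), (5, 2), (5, 3)]
Unfold 4 (reflect across v@4): 16 holes -> [(2, 0), (2, 1), (2, 2), (2, 3), (2, 4), (2, 5), (2, 6), (2, 7), (5, 0), (5, 1), (5, 2), (5, 3), (5, 4), (5, 5), (5, 6), (5, 7)]

Answer: ........
........
OOOOOOOO
........
........
OOOOOOOO
........
........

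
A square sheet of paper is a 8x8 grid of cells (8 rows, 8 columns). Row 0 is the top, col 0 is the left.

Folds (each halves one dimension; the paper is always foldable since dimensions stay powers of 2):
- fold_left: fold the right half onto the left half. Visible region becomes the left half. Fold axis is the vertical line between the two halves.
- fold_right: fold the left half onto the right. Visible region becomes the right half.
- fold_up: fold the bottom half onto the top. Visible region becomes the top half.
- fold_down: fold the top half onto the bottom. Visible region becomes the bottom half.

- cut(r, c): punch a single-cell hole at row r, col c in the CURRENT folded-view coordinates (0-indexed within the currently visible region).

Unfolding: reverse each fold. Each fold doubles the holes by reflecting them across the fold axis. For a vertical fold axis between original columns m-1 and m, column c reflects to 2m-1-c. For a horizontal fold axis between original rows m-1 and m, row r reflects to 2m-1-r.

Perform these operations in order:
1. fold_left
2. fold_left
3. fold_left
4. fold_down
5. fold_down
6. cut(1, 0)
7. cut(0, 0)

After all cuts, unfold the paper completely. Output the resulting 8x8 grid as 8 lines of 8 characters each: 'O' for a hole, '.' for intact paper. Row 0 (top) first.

Answer: OOOOOOOO
OOOOOOOO
OOOOOOOO
OOOOOOOO
OOOOOOOO
OOOOOOOO
OOOOOOOO
OOOOOOOO

Derivation:
Op 1 fold_left: fold axis v@4; visible region now rows[0,8) x cols[0,4) = 8x4
Op 2 fold_left: fold axis v@2; visible region now rows[0,8) x cols[0,2) = 8x2
Op 3 fold_left: fold axis v@1; visible region now rows[0,8) x cols[0,1) = 8x1
Op 4 fold_down: fold axis h@4; visible region now rows[4,8) x cols[0,1) = 4x1
Op 5 fold_down: fold axis h@6; visible region now rows[6,8) x cols[0,1) = 2x1
Op 6 cut(1, 0): punch at orig (7,0); cuts so far [(7, 0)]; region rows[6,8) x cols[0,1) = 2x1
Op 7 cut(0, 0): punch at orig (6,0); cuts so far [(6, 0), (7, 0)]; region rows[6,8) x cols[0,1) = 2x1
Unfold 1 (reflect across h@6): 4 holes -> [(4, 0), (5, 0), (6, 0), (7, 0)]
Unfold 2 (reflect across h@4): 8 holes -> [(0, 0), (1, 0), (2, 0), (3, 0), (4, 0), (5, 0), (6, 0), (7, 0)]
Unfold 3 (reflect across v@1): 16 holes -> [(0, 0), (0, 1), (1, 0), (1, 1), (2, 0), (2, 1), (3, 0), (3, 1), (4, 0), (4, 1), (5, 0), (5, 1), (6, 0), (6, 1), (7, 0), (7, 1)]
Unfold 4 (reflect across v@2): 32 holes -> [(0, 0), (0, 1), (0, 2), (0, 3), (1, 0), (1, 1), (1, 2), (1, 3), (2, 0), (2, 1), (2, 2), (2, 3), (3, 0), (3, 1), (3, 2), (3, 3), (4, 0), (4, 1), (4, 2), (4, 3), (5, 0), (5, 1), (5, 2), (5, 3), (6, 0), (6, 1), (6, 2), (6, 3), (7, 0), (7, 1), (7, 2), (7, 3)]
Unfold 5 (reflect across v@4): 64 holes -> [(0, 0), (0, 1), (0, 2), (0, 3), (0, 4), (0, 5), (0, 6), (0, 7), (1, 0), (1, 1), (1, 2), (1, 3), (1, 4), (1, 5), (1, 6), (1, 7), (2, 0), (2, 1), (2, 2), (2, 3), (2, 4), (2, 5), (2, 6), (2, 7), (3, 0), (3, 1), (3, 2), (3, 3), (3, 4), (3, 5), (3, 6), (3, 7), (4, 0), (4, 1), (4, 2), (4, 3), (4, 4), (4, 5), (4, 6), (4, 7), (5, 0), (5, 1), (5, 2), (5, 3), (5, 4), (5, 5), (5, 6), (5, 7), (6, 0), (6, 1), (6, 2), (6, 3), (6, 4), (6, 5), (6, 6), (6, 7), (7, 0), (7, 1), (7, 2), (7, 3), (7, 4), (7, 5), (7, 6), (7, 7)]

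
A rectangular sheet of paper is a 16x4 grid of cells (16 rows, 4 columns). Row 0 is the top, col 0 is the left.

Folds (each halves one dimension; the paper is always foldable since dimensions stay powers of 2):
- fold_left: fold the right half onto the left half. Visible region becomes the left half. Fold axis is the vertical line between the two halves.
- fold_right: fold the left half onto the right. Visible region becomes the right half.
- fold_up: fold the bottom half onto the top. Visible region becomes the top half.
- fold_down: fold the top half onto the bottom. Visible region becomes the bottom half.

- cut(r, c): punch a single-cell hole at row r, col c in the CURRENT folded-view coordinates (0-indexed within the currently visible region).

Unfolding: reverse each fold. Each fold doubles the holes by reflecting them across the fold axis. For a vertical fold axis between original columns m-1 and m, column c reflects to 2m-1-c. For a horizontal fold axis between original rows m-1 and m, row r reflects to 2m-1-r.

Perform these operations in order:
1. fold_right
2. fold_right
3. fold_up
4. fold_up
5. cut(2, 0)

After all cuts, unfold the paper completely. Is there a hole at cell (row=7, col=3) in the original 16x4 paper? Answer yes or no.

Op 1 fold_right: fold axis v@2; visible region now rows[0,16) x cols[2,4) = 16x2
Op 2 fold_right: fold axis v@3; visible region now rows[0,16) x cols[3,4) = 16x1
Op 3 fold_up: fold axis h@8; visible region now rows[0,8) x cols[3,4) = 8x1
Op 4 fold_up: fold axis h@4; visible region now rows[0,4) x cols[3,4) = 4x1
Op 5 cut(2, 0): punch at orig (2,3); cuts so far [(2, 3)]; region rows[0,4) x cols[3,4) = 4x1
Unfold 1 (reflect across h@4): 2 holes -> [(2, 3), (5, 3)]
Unfold 2 (reflect across h@8): 4 holes -> [(2, 3), (5, 3), (10, 3), (13, 3)]
Unfold 3 (reflect across v@3): 8 holes -> [(2, 2), (2, 3), (5, 2), (5, 3), (10, 2), (10, 3), (13, 2), (13, 3)]
Unfold 4 (reflect across v@2): 16 holes -> [(2, 0), (2, 1), (2, 2), (2, 3), (5, 0), (5, 1), (5, 2), (5, 3), (10, 0), (10, 1), (10, 2), (10, 3), (13, 0), (13, 1), (13, 2), (13, 3)]
Holes: [(2, 0), (2, 1), (2, 2), (2, 3), (5, 0), (5, 1), (5, 2), (5, 3), (10, 0), (10, 1), (10, 2), (10, 3), (13, 0), (13, 1), (13, 2), (13, 3)]

Answer: no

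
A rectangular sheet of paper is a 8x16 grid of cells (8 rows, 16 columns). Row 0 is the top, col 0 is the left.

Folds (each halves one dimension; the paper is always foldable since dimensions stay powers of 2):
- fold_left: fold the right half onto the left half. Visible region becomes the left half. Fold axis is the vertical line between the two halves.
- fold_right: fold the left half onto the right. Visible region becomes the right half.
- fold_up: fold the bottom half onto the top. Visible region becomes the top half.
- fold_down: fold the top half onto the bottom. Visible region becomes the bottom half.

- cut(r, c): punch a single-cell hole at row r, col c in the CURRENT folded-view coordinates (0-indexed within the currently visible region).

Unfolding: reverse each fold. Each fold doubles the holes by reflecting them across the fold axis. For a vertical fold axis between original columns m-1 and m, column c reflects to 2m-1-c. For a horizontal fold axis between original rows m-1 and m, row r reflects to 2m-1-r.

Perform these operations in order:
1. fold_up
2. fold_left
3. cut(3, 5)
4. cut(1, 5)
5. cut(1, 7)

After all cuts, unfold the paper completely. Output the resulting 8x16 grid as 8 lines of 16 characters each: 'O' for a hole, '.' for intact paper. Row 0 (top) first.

Op 1 fold_up: fold axis h@4; visible region now rows[0,4) x cols[0,16) = 4x16
Op 2 fold_left: fold axis v@8; visible region now rows[0,4) x cols[0,8) = 4x8
Op 3 cut(3, 5): punch at orig (3,5); cuts so far [(3, 5)]; region rows[0,4) x cols[0,8) = 4x8
Op 4 cut(1, 5): punch at orig (1,5); cuts so far [(1, 5), (3, 5)]; region rows[0,4) x cols[0,8) = 4x8
Op 5 cut(1, 7): punch at orig (1,7); cuts so far [(1, 5), (1, 7), (3, 5)]; region rows[0,4) x cols[0,8) = 4x8
Unfold 1 (reflect across v@8): 6 holes -> [(1, 5), (1, 7), (1, 8), (1, 10), (3, 5), (3, 10)]
Unfold 2 (reflect across h@4): 12 holes -> [(1, 5), (1, 7), (1, 8), (1, 10), (3, 5), (3, 10), (4, 5), (4, 10), (6, 5), (6, 7), (6, 8), (6, 10)]

Answer: ................
.....O.OO.O.....
................
.....O....O.....
.....O....O.....
................
.....O.OO.O.....
................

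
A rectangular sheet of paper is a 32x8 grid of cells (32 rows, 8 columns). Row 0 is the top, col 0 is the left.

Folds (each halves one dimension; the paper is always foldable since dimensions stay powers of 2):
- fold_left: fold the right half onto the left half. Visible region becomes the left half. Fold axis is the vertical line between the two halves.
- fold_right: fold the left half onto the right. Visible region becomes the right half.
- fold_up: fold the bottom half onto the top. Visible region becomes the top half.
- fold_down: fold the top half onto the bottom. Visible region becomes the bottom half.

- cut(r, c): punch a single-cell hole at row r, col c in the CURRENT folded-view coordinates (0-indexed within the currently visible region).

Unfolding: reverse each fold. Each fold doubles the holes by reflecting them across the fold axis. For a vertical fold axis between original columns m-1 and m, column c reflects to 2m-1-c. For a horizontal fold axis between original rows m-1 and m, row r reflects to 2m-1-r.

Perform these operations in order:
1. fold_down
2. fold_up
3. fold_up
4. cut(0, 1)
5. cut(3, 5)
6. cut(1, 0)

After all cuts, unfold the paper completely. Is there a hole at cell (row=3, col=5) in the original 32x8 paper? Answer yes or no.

Op 1 fold_down: fold axis h@16; visible region now rows[16,32) x cols[0,8) = 16x8
Op 2 fold_up: fold axis h@24; visible region now rows[16,24) x cols[0,8) = 8x8
Op 3 fold_up: fold axis h@20; visible region now rows[16,20) x cols[0,8) = 4x8
Op 4 cut(0, 1): punch at orig (16,1); cuts so far [(16, 1)]; region rows[16,20) x cols[0,8) = 4x8
Op 5 cut(3, 5): punch at orig (19,5); cuts so far [(16, 1), (19, 5)]; region rows[16,20) x cols[0,8) = 4x8
Op 6 cut(1, 0): punch at orig (17,0); cuts so far [(16, 1), (17, 0), (19, 5)]; region rows[16,20) x cols[0,8) = 4x8
Unfold 1 (reflect across h@20): 6 holes -> [(16, 1), (17, 0), (19, 5), (20, 5), (22, 0), (23, 1)]
Unfold 2 (reflect across h@24): 12 holes -> [(16, 1), (17, 0), (19, 5), (20, 5), (22, 0), (23, 1), (24, 1), (25, 0), (27, 5), (28, 5), (30, 0), (31, 1)]
Unfold 3 (reflect across h@16): 24 holes -> [(0, 1), (1, 0), (3, 5), (4, 5), (6, 0), (7, 1), (8, 1), (9, 0), (11, 5), (12, 5), (14, 0), (15, 1), (16, 1), (17, 0), (19, 5), (20, 5), (22, 0), (23, 1), (24, 1), (25, 0), (27, 5), (28, 5), (30, 0), (31, 1)]
Holes: [(0, 1), (1, 0), (3, 5), (4, 5), (6, 0), (7, 1), (8, 1), (9, 0), (11, 5), (12, 5), (14, 0), (15, 1), (16, 1), (17, 0), (19, 5), (20, 5), (22, 0), (23, 1), (24, 1), (25, 0), (27, 5), (28, 5), (30, 0), (31, 1)]

Answer: yes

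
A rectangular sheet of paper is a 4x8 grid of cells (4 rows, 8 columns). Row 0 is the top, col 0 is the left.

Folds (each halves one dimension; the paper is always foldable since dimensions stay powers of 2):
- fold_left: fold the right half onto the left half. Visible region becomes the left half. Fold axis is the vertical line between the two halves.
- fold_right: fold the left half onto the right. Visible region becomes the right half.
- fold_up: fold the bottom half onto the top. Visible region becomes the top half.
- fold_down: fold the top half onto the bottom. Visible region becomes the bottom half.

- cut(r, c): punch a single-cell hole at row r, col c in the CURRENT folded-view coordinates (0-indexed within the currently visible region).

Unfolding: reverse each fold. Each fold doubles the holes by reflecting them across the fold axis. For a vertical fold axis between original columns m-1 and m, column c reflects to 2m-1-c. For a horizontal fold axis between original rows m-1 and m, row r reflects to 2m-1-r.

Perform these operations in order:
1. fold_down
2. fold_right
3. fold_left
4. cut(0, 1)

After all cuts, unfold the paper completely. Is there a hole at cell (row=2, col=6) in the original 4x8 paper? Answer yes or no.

Op 1 fold_down: fold axis h@2; visible region now rows[2,4) x cols[0,8) = 2x8
Op 2 fold_right: fold axis v@4; visible region now rows[2,4) x cols[4,8) = 2x4
Op 3 fold_left: fold axis v@6; visible region now rows[2,4) x cols[4,6) = 2x2
Op 4 cut(0, 1): punch at orig (2,5); cuts so far [(2, 5)]; region rows[2,4) x cols[4,6) = 2x2
Unfold 1 (reflect across v@6): 2 holes -> [(2, 5), (2, 6)]
Unfold 2 (reflect across v@4): 4 holes -> [(2, 1), (2, 2), (2, 5), (2, 6)]
Unfold 3 (reflect across h@2): 8 holes -> [(1, 1), (1, 2), (1, 5), (1, 6), (2, 1), (2, 2), (2, 5), (2, 6)]
Holes: [(1, 1), (1, 2), (1, 5), (1, 6), (2, 1), (2, 2), (2, 5), (2, 6)]

Answer: yes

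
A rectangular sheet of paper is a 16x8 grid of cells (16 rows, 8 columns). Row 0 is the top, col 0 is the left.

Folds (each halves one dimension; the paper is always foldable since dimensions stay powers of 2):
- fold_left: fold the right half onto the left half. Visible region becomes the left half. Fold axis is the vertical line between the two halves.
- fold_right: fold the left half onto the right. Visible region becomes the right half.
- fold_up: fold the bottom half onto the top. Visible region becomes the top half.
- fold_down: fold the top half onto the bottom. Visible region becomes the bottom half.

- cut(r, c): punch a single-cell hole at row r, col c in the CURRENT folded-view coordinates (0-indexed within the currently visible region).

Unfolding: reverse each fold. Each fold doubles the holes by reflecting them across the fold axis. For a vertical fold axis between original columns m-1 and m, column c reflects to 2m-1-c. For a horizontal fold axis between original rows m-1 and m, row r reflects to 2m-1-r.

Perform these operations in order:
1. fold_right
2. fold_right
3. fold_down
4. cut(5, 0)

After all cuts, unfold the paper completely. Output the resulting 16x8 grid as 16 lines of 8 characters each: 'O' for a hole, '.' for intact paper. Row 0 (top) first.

Op 1 fold_right: fold axis v@4; visible region now rows[0,16) x cols[4,8) = 16x4
Op 2 fold_right: fold axis v@6; visible region now rows[0,16) x cols[6,8) = 16x2
Op 3 fold_down: fold axis h@8; visible region now rows[8,16) x cols[6,8) = 8x2
Op 4 cut(5, 0): punch at orig (13,6); cuts so far [(13, 6)]; region rows[8,16) x cols[6,8) = 8x2
Unfold 1 (reflect across h@8): 2 holes -> [(2, 6), (13, 6)]
Unfold 2 (reflect across v@6): 4 holes -> [(2, 5), (2, 6), (13, 5), (13, 6)]
Unfold 3 (reflect across v@4): 8 holes -> [(2, 1), (2, 2), (2, 5), (2, 6), (13, 1), (13, 2), (13, 5), (13, 6)]

Answer: ........
........
.OO..OO.
........
........
........
........
........
........
........
........
........
........
.OO..OO.
........
........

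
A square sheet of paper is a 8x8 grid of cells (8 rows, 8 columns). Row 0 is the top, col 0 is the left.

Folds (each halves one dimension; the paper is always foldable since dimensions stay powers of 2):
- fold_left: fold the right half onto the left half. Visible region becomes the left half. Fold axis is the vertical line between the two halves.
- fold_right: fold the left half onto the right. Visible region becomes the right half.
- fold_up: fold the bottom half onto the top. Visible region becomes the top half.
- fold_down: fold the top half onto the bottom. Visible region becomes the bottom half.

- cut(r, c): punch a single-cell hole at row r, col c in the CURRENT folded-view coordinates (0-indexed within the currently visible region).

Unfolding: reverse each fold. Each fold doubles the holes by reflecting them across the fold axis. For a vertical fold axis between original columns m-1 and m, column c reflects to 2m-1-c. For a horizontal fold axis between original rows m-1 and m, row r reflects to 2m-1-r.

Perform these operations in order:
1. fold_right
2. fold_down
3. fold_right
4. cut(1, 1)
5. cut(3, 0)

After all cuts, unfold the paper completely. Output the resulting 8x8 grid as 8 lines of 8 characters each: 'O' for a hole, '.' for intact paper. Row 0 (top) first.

Answer: .OO..OO.
........
O..OO..O
........
........
O..OO..O
........
.OO..OO.

Derivation:
Op 1 fold_right: fold axis v@4; visible region now rows[0,8) x cols[4,8) = 8x4
Op 2 fold_down: fold axis h@4; visible region now rows[4,8) x cols[4,8) = 4x4
Op 3 fold_right: fold axis v@6; visible region now rows[4,8) x cols[6,8) = 4x2
Op 4 cut(1, 1): punch at orig (5,7); cuts so far [(5, 7)]; region rows[4,8) x cols[6,8) = 4x2
Op 5 cut(3, 0): punch at orig (7,6); cuts so far [(5, 7), (7, 6)]; region rows[4,8) x cols[6,8) = 4x2
Unfold 1 (reflect across v@6): 4 holes -> [(5, 4), (5, 7), (7, 5), (7, 6)]
Unfold 2 (reflect across h@4): 8 holes -> [(0, 5), (0, 6), (2, 4), (2, 7), (5, 4), (5, 7), (7, 5), (7, 6)]
Unfold 3 (reflect across v@4): 16 holes -> [(0, 1), (0, 2), (0, 5), (0, 6), (2, 0), (2, 3), (2, 4), (2, 7), (5, 0), (5, 3), (5, 4), (5, 7), (7, 1), (7, 2), (7, 5), (7, 6)]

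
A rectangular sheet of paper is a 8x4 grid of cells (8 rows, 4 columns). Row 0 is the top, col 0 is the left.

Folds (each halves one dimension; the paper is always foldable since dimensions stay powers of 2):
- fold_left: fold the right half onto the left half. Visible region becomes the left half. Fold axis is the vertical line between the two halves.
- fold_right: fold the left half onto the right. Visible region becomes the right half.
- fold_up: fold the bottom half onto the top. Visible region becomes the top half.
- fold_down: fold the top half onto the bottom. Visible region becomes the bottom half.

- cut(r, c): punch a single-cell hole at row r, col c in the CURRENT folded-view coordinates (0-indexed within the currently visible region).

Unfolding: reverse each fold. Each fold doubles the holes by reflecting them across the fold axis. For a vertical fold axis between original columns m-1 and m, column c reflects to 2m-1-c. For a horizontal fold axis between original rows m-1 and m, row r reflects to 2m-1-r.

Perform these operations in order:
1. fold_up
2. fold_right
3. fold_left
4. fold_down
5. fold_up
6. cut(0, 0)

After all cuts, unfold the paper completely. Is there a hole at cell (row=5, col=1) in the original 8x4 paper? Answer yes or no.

Op 1 fold_up: fold axis h@4; visible region now rows[0,4) x cols[0,4) = 4x4
Op 2 fold_right: fold axis v@2; visible region now rows[0,4) x cols[2,4) = 4x2
Op 3 fold_left: fold axis v@3; visible region now rows[0,4) x cols[2,3) = 4x1
Op 4 fold_down: fold axis h@2; visible region now rows[2,4) x cols[2,3) = 2x1
Op 5 fold_up: fold axis h@3; visible region now rows[2,3) x cols[2,3) = 1x1
Op 6 cut(0, 0): punch at orig (2,2); cuts so far [(2, 2)]; region rows[2,3) x cols[2,3) = 1x1
Unfold 1 (reflect across h@3): 2 holes -> [(2, 2), (3, 2)]
Unfold 2 (reflect across h@2): 4 holes -> [(0, 2), (1, 2), (2, 2), (3, 2)]
Unfold 3 (reflect across v@3): 8 holes -> [(0, 2), (0, 3), (1, 2), (1, 3), (2, 2), (2, 3), (3, 2), (3, 3)]
Unfold 4 (reflect across v@2): 16 holes -> [(0, 0), (0, 1), (0, 2), (0, 3), (1, 0), (1, 1), (1, 2), (1, 3), (2, 0), (2, 1), (2, 2), (2, 3), (3, 0), (3, 1), (3, 2), (3, 3)]
Unfold 5 (reflect across h@4): 32 holes -> [(0, 0), (0, 1), (0, 2), (0, 3), (1, 0), (1, 1), (1, 2), (1, 3), (2, 0), (2, 1), (2, 2), (2, 3), (3, 0), (3, 1), (3, 2), (3, 3), (4, 0), (4, 1), (4, 2), (4, 3), (5, 0), (5, 1), (5, 2), (5, 3), (6, 0), (6, 1), (6, 2), (6, 3), (7, 0), (7, 1), (7, 2), (7, 3)]
Holes: [(0, 0), (0, 1), (0, 2), (0, 3), (1, 0), (1, 1), (1, 2), (1, 3), (2, 0), (2, 1), (2, 2), (2, 3), (3, 0), (3, 1), (3, 2), (3, 3), (4, 0), (4, 1), (4, 2), (4, 3), (5, 0), (5, 1), (5, 2), (5, 3), (6, 0), (6, 1), (6, 2), (6, 3), (7, 0), (7, 1), (7, 2), (7, 3)]

Answer: yes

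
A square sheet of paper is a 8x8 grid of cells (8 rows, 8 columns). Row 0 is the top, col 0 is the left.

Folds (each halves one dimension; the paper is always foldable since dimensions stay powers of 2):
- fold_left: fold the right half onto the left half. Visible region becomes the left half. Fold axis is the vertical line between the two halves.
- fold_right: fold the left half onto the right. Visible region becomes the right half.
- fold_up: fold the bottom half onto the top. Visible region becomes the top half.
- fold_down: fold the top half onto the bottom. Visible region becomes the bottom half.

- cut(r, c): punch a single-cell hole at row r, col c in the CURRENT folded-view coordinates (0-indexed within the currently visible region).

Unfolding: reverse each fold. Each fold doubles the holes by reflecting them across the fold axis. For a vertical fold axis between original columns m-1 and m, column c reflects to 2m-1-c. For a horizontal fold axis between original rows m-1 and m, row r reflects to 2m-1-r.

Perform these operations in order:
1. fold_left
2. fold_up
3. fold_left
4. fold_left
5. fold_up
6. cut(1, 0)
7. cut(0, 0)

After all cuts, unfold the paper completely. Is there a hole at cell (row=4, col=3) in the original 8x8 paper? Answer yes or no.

Answer: yes

Derivation:
Op 1 fold_left: fold axis v@4; visible region now rows[0,8) x cols[0,4) = 8x4
Op 2 fold_up: fold axis h@4; visible region now rows[0,4) x cols[0,4) = 4x4
Op 3 fold_left: fold axis v@2; visible region now rows[0,4) x cols[0,2) = 4x2
Op 4 fold_left: fold axis v@1; visible region now rows[0,4) x cols[0,1) = 4x1
Op 5 fold_up: fold axis h@2; visible region now rows[0,2) x cols[0,1) = 2x1
Op 6 cut(1, 0): punch at orig (1,0); cuts so far [(1, 0)]; region rows[0,2) x cols[0,1) = 2x1
Op 7 cut(0, 0): punch at orig (0,0); cuts so far [(0, 0), (1, 0)]; region rows[0,2) x cols[0,1) = 2x1
Unfold 1 (reflect across h@2): 4 holes -> [(0, 0), (1, 0), (2, 0), (3, 0)]
Unfold 2 (reflect across v@1): 8 holes -> [(0, 0), (0, 1), (1, 0), (1, 1), (2, 0), (2, 1), (3, 0), (3, 1)]
Unfold 3 (reflect across v@2): 16 holes -> [(0, 0), (0, 1), (0, 2), (0, 3), (1, 0), (1, 1), (1, 2), (1, 3), (2, 0), (2, 1), (2, 2), (2, 3), (3, 0), (3, 1), (3, 2), (3, 3)]
Unfold 4 (reflect across h@4): 32 holes -> [(0, 0), (0, 1), (0, 2), (0, 3), (1, 0), (1, 1), (1, 2), (1, 3), (2, 0), (2, 1), (2, 2), (2, 3), (3, 0), (3, 1), (3, 2), (3, 3), (4, 0), (4, 1), (4, 2), (4, 3), (5, 0), (5, 1), (5, 2), (5, 3), (6, 0), (6, 1), (6, 2), (6, 3), (7, 0), (7, 1), (7, 2), (7, 3)]
Unfold 5 (reflect across v@4): 64 holes -> [(0, 0), (0, 1), (0, 2), (0, 3), (0, 4), (0, 5), (0, 6), (0, 7), (1, 0), (1, 1), (1, 2), (1, 3), (1, 4), (1, 5), (1, 6), (1, 7), (2, 0), (2, 1), (2, 2), (2, 3), (2, 4), (2, 5), (2, 6), (2, 7), (3, 0), (3, 1), (3, 2), (3, 3), (3, 4), (3, 5), (3, 6), (3, 7), (4, 0), (4, 1), (4, 2), (4, 3), (4, 4), (4, 5), (4, 6), (4, 7), (5, 0), (5, 1), (5, 2), (5, 3), (5, 4), (5, 5), (5, 6), (5, 7), (6, 0), (6, 1), (6, 2), (6, 3), (6, 4), (6, 5), (6, 6), (6, 7), (7, 0), (7, 1), (7, 2), (7, 3), (7, 4), (7, 5), (7, 6), (7, 7)]
Holes: [(0, 0), (0, 1), (0, 2), (0, 3), (0, 4), (0, 5), (0, 6), (0, 7), (1, 0), (1, 1), (1, 2), (1, 3), (1, 4), (1, 5), (1, 6), (1, 7), (2, 0), (2, 1), (2, 2), (2, 3), (2, 4), (2, 5), (2, 6), (2, 7), (3, 0), (3, 1), (3, 2), (3, 3), (3, 4), (3, 5), (3, 6), (3, 7), (4, 0), (4, 1), (4, 2), (4, 3), (4, 4), (4, 5), (4, 6), (4, 7), (5, 0), (5, 1), (5, 2), (5, 3), (5, 4), (5, 5), (5, 6), (5, 7), (6, 0), (6, 1), (6, 2), (6, 3), (6, 4), (6, 5), (6, 6), (6, 7), (7, 0), (7, 1), (7, 2), (7, 3), (7, 4), (7, 5), (7, 6), (7, 7)]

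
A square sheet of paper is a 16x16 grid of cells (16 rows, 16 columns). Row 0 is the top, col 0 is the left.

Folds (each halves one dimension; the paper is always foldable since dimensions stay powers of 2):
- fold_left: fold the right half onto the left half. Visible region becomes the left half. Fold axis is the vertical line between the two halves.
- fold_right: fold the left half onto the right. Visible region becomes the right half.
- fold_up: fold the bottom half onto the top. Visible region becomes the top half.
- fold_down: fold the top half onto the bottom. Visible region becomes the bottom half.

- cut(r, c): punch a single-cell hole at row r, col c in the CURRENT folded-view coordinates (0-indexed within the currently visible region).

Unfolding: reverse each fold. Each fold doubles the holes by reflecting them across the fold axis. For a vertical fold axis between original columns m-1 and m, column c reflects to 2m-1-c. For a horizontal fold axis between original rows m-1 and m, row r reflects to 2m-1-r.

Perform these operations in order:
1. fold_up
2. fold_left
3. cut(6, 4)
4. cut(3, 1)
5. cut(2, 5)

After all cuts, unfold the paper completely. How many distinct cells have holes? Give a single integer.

Answer: 12

Derivation:
Op 1 fold_up: fold axis h@8; visible region now rows[0,8) x cols[0,16) = 8x16
Op 2 fold_left: fold axis v@8; visible region now rows[0,8) x cols[0,8) = 8x8
Op 3 cut(6, 4): punch at orig (6,4); cuts so far [(6, 4)]; region rows[0,8) x cols[0,8) = 8x8
Op 4 cut(3, 1): punch at orig (3,1); cuts so far [(3, 1), (6, 4)]; region rows[0,8) x cols[0,8) = 8x8
Op 5 cut(2, 5): punch at orig (2,5); cuts so far [(2, 5), (3, 1), (6, 4)]; region rows[0,8) x cols[0,8) = 8x8
Unfold 1 (reflect across v@8): 6 holes -> [(2, 5), (2, 10), (3, 1), (3, 14), (6, 4), (6, 11)]
Unfold 2 (reflect across h@8): 12 holes -> [(2, 5), (2, 10), (3, 1), (3, 14), (6, 4), (6, 11), (9, 4), (9, 11), (12, 1), (12, 14), (13, 5), (13, 10)]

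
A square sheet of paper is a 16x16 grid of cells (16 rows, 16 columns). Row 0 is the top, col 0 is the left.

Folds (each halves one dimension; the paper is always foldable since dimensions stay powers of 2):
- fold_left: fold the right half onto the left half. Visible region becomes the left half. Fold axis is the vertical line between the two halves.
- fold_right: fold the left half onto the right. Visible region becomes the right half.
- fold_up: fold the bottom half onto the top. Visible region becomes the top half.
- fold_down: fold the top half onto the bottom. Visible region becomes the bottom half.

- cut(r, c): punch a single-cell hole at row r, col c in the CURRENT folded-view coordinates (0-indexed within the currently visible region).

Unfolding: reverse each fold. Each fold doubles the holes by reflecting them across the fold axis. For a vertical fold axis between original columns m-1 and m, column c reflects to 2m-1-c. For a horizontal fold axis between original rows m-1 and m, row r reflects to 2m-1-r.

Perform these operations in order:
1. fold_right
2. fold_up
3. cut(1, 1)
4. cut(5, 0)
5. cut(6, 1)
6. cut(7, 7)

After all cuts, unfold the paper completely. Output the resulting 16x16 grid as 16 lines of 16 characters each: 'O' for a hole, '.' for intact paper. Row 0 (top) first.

Op 1 fold_right: fold axis v@8; visible region now rows[0,16) x cols[8,16) = 16x8
Op 2 fold_up: fold axis h@8; visible region now rows[0,8) x cols[8,16) = 8x8
Op 3 cut(1, 1): punch at orig (1,9); cuts so far [(1, 9)]; region rows[0,8) x cols[8,16) = 8x8
Op 4 cut(5, 0): punch at orig (5,8); cuts so far [(1, 9), (5, 8)]; region rows[0,8) x cols[8,16) = 8x8
Op 5 cut(6, 1): punch at orig (6,9); cuts so far [(1, 9), (5, 8), (6, 9)]; region rows[0,8) x cols[8,16) = 8x8
Op 6 cut(7, 7): punch at orig (7,15); cuts so far [(1, 9), (5, 8), (6, 9), (7, 15)]; region rows[0,8) x cols[8,16) = 8x8
Unfold 1 (reflect across h@8): 8 holes -> [(1, 9), (5, 8), (6, 9), (7, 15), (8, 15), (9, 9), (10, 8), (14, 9)]
Unfold 2 (reflect across v@8): 16 holes -> [(1, 6), (1, 9), (5, 7), (5, 8), (6, 6), (6, 9), (7, 0), (7, 15), (8, 0), (8, 15), (9, 6), (9, 9), (10, 7), (10, 8), (14, 6), (14, 9)]

Answer: ................
......O..O......
................
................
................
.......OO.......
......O..O......
O..............O
O..............O
......O..O......
.......OO.......
................
................
................
......O..O......
................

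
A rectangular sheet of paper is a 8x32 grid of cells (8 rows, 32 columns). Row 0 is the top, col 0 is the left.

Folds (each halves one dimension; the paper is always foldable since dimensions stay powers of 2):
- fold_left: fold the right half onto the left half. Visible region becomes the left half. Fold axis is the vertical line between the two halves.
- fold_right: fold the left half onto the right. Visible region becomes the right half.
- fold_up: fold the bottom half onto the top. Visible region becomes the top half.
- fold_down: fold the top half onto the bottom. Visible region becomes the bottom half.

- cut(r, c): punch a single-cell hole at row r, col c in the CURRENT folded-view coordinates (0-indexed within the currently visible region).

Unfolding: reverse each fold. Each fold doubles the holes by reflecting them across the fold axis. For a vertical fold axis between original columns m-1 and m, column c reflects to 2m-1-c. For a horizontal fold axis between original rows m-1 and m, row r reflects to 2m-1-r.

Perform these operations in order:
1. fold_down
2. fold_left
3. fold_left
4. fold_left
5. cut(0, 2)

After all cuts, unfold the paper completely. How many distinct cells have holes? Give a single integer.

Answer: 16

Derivation:
Op 1 fold_down: fold axis h@4; visible region now rows[4,8) x cols[0,32) = 4x32
Op 2 fold_left: fold axis v@16; visible region now rows[4,8) x cols[0,16) = 4x16
Op 3 fold_left: fold axis v@8; visible region now rows[4,8) x cols[0,8) = 4x8
Op 4 fold_left: fold axis v@4; visible region now rows[4,8) x cols[0,4) = 4x4
Op 5 cut(0, 2): punch at orig (4,2); cuts so far [(4, 2)]; region rows[4,8) x cols[0,4) = 4x4
Unfold 1 (reflect across v@4): 2 holes -> [(4, 2), (4, 5)]
Unfold 2 (reflect across v@8): 4 holes -> [(4, 2), (4, 5), (4, 10), (4, 13)]
Unfold 3 (reflect across v@16): 8 holes -> [(4, 2), (4, 5), (4, 10), (4, 13), (4, 18), (4, 21), (4, 26), (4, 29)]
Unfold 4 (reflect across h@4): 16 holes -> [(3, 2), (3, 5), (3, 10), (3, 13), (3, 18), (3, 21), (3, 26), (3, 29), (4, 2), (4, 5), (4, 10), (4, 13), (4, 18), (4, 21), (4, 26), (4, 29)]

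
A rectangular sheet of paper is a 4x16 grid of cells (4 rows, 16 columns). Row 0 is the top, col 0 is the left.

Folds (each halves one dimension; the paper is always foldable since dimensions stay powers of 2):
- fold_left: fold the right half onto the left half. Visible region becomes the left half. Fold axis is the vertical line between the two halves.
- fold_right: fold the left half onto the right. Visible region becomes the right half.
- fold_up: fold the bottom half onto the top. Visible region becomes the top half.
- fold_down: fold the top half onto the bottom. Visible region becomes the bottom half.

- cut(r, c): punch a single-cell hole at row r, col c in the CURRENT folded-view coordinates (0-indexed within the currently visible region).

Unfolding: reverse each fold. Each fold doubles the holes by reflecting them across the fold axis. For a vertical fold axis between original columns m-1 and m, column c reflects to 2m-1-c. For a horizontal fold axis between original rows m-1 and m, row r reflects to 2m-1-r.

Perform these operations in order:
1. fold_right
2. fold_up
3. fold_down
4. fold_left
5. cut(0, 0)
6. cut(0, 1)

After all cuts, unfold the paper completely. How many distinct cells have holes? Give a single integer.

Answer: 32

Derivation:
Op 1 fold_right: fold axis v@8; visible region now rows[0,4) x cols[8,16) = 4x8
Op 2 fold_up: fold axis h@2; visible region now rows[0,2) x cols[8,16) = 2x8
Op 3 fold_down: fold axis h@1; visible region now rows[1,2) x cols[8,16) = 1x8
Op 4 fold_left: fold axis v@12; visible region now rows[1,2) x cols[8,12) = 1x4
Op 5 cut(0, 0): punch at orig (1,8); cuts so far [(1, 8)]; region rows[1,2) x cols[8,12) = 1x4
Op 6 cut(0, 1): punch at orig (1,9); cuts so far [(1, 8), (1, 9)]; region rows[1,2) x cols[8,12) = 1x4
Unfold 1 (reflect across v@12): 4 holes -> [(1, 8), (1, 9), (1, 14), (1, 15)]
Unfold 2 (reflect across h@1): 8 holes -> [(0, 8), (0, 9), (0, 14), (0, 15), (1, 8), (1, 9), (1, 14), (1, 15)]
Unfold 3 (reflect across h@2): 16 holes -> [(0, 8), (0, 9), (0, 14), (0, 15), (1, 8), (1, 9), (1, 14), (1, 15), (2, 8), (2, 9), (2, 14), (2, 15), (3, 8), (3, 9), (3, 14), (3, 15)]
Unfold 4 (reflect across v@8): 32 holes -> [(0, 0), (0, 1), (0, 6), (0, 7), (0, 8), (0, 9), (0, 14), (0, 15), (1, 0), (1, 1), (1, 6), (1, 7), (1, 8), (1, 9), (1, 14), (1, 15), (2, 0), (2, 1), (2, 6), (2, 7), (2, 8), (2, 9), (2, 14), (2, 15), (3, 0), (3, 1), (3, 6), (3, 7), (3, 8), (3, 9), (3, 14), (3, 15)]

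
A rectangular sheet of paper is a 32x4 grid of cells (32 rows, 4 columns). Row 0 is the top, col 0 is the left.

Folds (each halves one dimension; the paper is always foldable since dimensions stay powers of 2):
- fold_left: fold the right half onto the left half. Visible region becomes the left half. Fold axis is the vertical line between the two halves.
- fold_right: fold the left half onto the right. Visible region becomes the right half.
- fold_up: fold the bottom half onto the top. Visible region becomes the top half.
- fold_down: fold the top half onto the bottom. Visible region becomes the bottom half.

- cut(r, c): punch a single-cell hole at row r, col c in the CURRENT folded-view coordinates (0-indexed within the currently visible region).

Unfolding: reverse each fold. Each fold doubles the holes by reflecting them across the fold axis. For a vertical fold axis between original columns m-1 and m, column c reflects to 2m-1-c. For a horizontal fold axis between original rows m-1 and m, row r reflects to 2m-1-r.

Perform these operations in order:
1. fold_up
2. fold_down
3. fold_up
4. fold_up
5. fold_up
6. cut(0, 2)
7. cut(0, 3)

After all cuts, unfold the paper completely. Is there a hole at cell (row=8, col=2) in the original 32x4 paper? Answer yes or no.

Answer: yes

Derivation:
Op 1 fold_up: fold axis h@16; visible region now rows[0,16) x cols[0,4) = 16x4
Op 2 fold_down: fold axis h@8; visible region now rows[8,16) x cols[0,4) = 8x4
Op 3 fold_up: fold axis h@12; visible region now rows[8,12) x cols[0,4) = 4x4
Op 4 fold_up: fold axis h@10; visible region now rows[8,10) x cols[0,4) = 2x4
Op 5 fold_up: fold axis h@9; visible region now rows[8,9) x cols[0,4) = 1x4
Op 6 cut(0, 2): punch at orig (8,2); cuts so far [(8, 2)]; region rows[8,9) x cols[0,4) = 1x4
Op 7 cut(0, 3): punch at orig (8,3); cuts so far [(8, 2), (8, 3)]; region rows[8,9) x cols[0,4) = 1x4
Unfold 1 (reflect across h@9): 4 holes -> [(8, 2), (8, 3), (9, 2), (9, 3)]
Unfold 2 (reflect across h@10): 8 holes -> [(8, 2), (8, 3), (9, 2), (9, 3), (10, 2), (10, 3), (11, 2), (11, 3)]
Unfold 3 (reflect across h@12): 16 holes -> [(8, 2), (8, 3), (9, 2), (9, 3), (10, 2), (10, 3), (11, 2), (11, 3), (12, 2), (12, 3), (13, 2), (13, 3), (14, 2), (14, 3), (15, 2), (15, 3)]
Unfold 4 (reflect across h@8): 32 holes -> [(0, 2), (0, 3), (1, 2), (1, 3), (2, 2), (2, 3), (3, 2), (3, 3), (4, 2), (4, 3), (5, 2), (5, 3), (6, 2), (6, 3), (7, 2), (7, 3), (8, 2), (8, 3), (9, 2), (9, 3), (10, 2), (10, 3), (11, 2), (11, 3), (12, 2), (12, 3), (13, 2), (13, 3), (14, 2), (14, 3), (15, 2), (15, 3)]
Unfold 5 (reflect across h@16): 64 holes -> [(0, 2), (0, 3), (1, 2), (1, 3), (2, 2), (2, 3), (3, 2), (3, 3), (4, 2), (4, 3), (5, 2), (5, 3), (6, 2), (6, 3), (7, 2), (7, 3), (8, 2), (8, 3), (9, 2), (9, 3), (10, 2), (10, 3), (11, 2), (11, 3), (12, 2), (12, 3), (13, 2), (13, 3), (14, 2), (14, 3), (15, 2), (15, 3), (16, 2), (16, 3), (17, 2), (17, 3), (18, 2), (18, 3), (19, 2), (19, 3), (20, 2), (20, 3), (21, 2), (21, 3), (22, 2), (22, 3), (23, 2), (23, 3), (24, 2), (24, 3), (25, 2), (25, 3), (26, 2), (26, 3), (27, 2), (27, 3), (28, 2), (28, 3), (29, 2), (29, 3), (30, 2), (30, 3), (31, 2), (31, 3)]
Holes: [(0, 2), (0, 3), (1, 2), (1, 3), (2, 2), (2, 3), (3, 2), (3, 3), (4, 2), (4, 3), (5, 2), (5, 3), (6, 2), (6, 3), (7, 2), (7, 3), (8, 2), (8, 3), (9, 2), (9, 3), (10, 2), (10, 3), (11, 2), (11, 3), (12, 2), (12, 3), (13, 2), (13, 3), (14, 2), (14, 3), (15, 2), (15, 3), (16, 2), (16, 3), (17, 2), (17, 3), (18, 2), (18, 3), (19, 2), (19, 3), (20, 2), (20, 3), (21, 2), (21, 3), (22, 2), (22, 3), (23, 2), (23, 3), (24, 2), (24, 3), (25, 2), (25, 3), (26, 2), (26, 3), (27, 2), (27, 3), (28, 2), (28, 3), (29, 2), (29, 3), (30, 2), (30, 3), (31, 2), (31, 3)]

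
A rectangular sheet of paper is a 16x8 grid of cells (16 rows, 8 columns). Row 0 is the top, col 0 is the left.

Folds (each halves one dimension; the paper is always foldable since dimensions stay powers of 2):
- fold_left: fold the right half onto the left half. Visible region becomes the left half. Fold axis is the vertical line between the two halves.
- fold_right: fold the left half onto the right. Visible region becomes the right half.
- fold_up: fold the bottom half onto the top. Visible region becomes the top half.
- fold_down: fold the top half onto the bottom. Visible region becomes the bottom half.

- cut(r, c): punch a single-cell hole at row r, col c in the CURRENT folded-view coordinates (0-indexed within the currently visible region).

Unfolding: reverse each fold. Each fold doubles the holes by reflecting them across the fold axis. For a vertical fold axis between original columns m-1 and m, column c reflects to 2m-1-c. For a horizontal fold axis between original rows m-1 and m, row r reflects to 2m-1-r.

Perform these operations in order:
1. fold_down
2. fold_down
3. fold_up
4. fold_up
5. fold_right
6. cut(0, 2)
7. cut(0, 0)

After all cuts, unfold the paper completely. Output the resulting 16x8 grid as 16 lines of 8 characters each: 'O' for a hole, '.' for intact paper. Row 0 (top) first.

Op 1 fold_down: fold axis h@8; visible region now rows[8,16) x cols[0,8) = 8x8
Op 2 fold_down: fold axis h@12; visible region now rows[12,16) x cols[0,8) = 4x8
Op 3 fold_up: fold axis h@14; visible region now rows[12,14) x cols[0,8) = 2x8
Op 4 fold_up: fold axis h@13; visible region now rows[12,13) x cols[0,8) = 1x8
Op 5 fold_right: fold axis v@4; visible region now rows[12,13) x cols[4,8) = 1x4
Op 6 cut(0, 2): punch at orig (12,6); cuts so far [(12, 6)]; region rows[12,13) x cols[4,8) = 1x4
Op 7 cut(0, 0): punch at orig (12,4); cuts so far [(12, 4), (12, 6)]; region rows[12,13) x cols[4,8) = 1x4
Unfold 1 (reflect across v@4): 4 holes -> [(12, 1), (12, 3), (12, 4), (12, 6)]
Unfold 2 (reflect across h@13): 8 holes -> [(12, 1), (12, 3), (12, 4), (12, 6), (13, 1), (13, 3), (13, 4), (13, 6)]
Unfold 3 (reflect across h@14): 16 holes -> [(12, 1), (12, 3), (12, 4), (12, 6), (13, 1), (13, 3), (13, 4), (13, 6), (14, 1), (14, 3), (14, 4), (14, 6), (15, 1), (15, 3), (15, 4), (15, 6)]
Unfold 4 (reflect across h@12): 32 holes -> [(8, 1), (8, 3), (8, 4), (8, 6), (9, 1), (9, 3), (9, 4), (9, 6), (10, 1), (10, 3), (10, 4), (10, 6), (11, 1), (11, 3), (11, 4), (11, 6), (12, 1), (12, 3), (12, 4), (12, 6), (13, 1), (13, 3), (13, 4), (13, 6), (14, 1), (14, 3), (14, 4), (14, 6), (15, 1), (15, 3), (15, 4), (15, 6)]
Unfold 5 (reflect across h@8): 64 holes -> [(0, 1), (0, 3), (0, 4), (0, 6), (1, 1), (1, 3), (1, 4), (1, 6), (2, 1), (2, 3), (2, 4), (2, 6), (3, 1), (3, 3), (3, 4), (3, 6), (4, 1), (4, 3), (4, 4), (4, 6), (5, 1), (5, 3), (5, 4), (5, 6), (6, 1), (6, 3), (6, 4), (6, 6), (7, 1), (7, 3), (7, 4), (7, 6), (8, 1), (8, 3), (8, 4), (8, 6), (9, 1), (9, 3), (9, 4), (9, 6), (10, 1), (10, 3), (10, 4), (10, 6), (11, 1), (11, 3), (11, 4), (11, 6), (12, 1), (12, 3), (12, 4), (12, 6), (13, 1), (13, 3), (13, 4), (13, 6), (14, 1), (14, 3), (14, 4), (14, 6), (15, 1), (15, 3), (15, 4), (15, 6)]

Answer: .O.OO.O.
.O.OO.O.
.O.OO.O.
.O.OO.O.
.O.OO.O.
.O.OO.O.
.O.OO.O.
.O.OO.O.
.O.OO.O.
.O.OO.O.
.O.OO.O.
.O.OO.O.
.O.OO.O.
.O.OO.O.
.O.OO.O.
.O.OO.O.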